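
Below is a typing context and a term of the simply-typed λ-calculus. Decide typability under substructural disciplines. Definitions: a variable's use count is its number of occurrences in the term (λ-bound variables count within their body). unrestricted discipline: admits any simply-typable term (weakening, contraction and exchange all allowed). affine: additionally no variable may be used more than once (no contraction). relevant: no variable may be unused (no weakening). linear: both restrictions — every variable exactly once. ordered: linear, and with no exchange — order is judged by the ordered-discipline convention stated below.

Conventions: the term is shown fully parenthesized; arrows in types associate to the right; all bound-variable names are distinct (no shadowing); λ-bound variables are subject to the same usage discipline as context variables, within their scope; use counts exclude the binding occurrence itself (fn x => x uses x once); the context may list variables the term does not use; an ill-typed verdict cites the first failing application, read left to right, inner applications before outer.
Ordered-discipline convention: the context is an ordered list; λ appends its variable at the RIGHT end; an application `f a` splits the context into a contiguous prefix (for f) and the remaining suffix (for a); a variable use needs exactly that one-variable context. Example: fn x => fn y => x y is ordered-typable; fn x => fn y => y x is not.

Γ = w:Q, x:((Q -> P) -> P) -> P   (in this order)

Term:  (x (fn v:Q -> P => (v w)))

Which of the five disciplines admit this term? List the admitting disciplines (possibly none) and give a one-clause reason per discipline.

admitting disciplines: linear, affine, relevant, unrestricted
use counts: w: 1; x: 1; v [bound]: 1
left-to-right use order: x, v, w
typing: well-typed at P
ordered ✗ (use order x, v, w needs exchange)
linear ✓ (w, x, v: one use apiece)
affine ✓ (w, x, v: no repeats, contraction unneeded)
relevant ✓ (none of w, x, v goes unused)
unrestricted ✓ (typability at P is all that's needed)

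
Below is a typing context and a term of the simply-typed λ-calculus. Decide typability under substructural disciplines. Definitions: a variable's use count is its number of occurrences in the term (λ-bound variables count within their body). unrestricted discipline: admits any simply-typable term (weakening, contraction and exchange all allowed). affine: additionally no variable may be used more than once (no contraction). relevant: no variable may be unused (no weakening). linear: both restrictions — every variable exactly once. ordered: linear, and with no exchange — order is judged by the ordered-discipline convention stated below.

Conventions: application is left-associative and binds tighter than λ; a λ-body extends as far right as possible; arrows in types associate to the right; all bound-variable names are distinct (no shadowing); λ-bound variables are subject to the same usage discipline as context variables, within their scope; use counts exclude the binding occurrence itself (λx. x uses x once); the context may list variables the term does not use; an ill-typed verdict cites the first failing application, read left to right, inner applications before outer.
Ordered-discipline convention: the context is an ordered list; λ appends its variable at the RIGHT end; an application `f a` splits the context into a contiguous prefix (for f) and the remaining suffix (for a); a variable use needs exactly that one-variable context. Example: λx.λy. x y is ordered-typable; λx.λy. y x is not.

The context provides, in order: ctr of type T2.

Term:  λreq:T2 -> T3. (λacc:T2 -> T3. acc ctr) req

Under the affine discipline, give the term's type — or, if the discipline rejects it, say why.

term : (T2 -> T3) -> T3
usage: ctr: 1; req [bound]: 1; acc [bound]: 1
uses in reading order: acc, ctr, req
typing: the term checks, with type (T2 -> T3) -> T3
across the five disciplines: ordered ✗ | linear ✓ | affine ✓ | relevant ✓ | unrestricted ✓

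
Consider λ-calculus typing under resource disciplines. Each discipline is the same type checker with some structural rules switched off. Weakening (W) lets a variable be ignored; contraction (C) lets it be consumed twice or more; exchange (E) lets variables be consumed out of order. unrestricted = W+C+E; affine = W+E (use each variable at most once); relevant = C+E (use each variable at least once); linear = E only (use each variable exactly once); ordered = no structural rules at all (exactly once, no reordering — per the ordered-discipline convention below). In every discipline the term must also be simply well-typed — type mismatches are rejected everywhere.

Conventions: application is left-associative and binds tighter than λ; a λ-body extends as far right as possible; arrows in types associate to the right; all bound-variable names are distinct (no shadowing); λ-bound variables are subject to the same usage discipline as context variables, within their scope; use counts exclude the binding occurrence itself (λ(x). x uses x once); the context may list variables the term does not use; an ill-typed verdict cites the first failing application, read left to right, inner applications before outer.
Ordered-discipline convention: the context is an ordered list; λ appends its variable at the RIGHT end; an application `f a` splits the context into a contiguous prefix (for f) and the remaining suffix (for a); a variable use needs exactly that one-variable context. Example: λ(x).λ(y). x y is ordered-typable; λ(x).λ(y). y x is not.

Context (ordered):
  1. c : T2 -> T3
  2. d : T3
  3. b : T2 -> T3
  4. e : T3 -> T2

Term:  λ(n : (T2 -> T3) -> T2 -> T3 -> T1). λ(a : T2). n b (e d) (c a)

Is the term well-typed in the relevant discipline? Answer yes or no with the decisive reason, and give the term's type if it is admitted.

yes — at least one use each (c, d, b, e, n, a); term : ((T2 -> T3) -> T2 -> T3 -> T1) -> T2 -> T1
variable uses: c: 1×, d: 1×, b: 1×, e: 1×, n (λ-bound): 1×, a (λ-bound): 1×
use order (left to right): n, b, e, d, c, a
typing: well-typed — term : ((T2 -> T3) -> T2 -> T3 -> T1) -> T2 -> T1
summary: ordered ✗ | linear ✓ | affine ✓ | relevant ✓ | unrestricted ✓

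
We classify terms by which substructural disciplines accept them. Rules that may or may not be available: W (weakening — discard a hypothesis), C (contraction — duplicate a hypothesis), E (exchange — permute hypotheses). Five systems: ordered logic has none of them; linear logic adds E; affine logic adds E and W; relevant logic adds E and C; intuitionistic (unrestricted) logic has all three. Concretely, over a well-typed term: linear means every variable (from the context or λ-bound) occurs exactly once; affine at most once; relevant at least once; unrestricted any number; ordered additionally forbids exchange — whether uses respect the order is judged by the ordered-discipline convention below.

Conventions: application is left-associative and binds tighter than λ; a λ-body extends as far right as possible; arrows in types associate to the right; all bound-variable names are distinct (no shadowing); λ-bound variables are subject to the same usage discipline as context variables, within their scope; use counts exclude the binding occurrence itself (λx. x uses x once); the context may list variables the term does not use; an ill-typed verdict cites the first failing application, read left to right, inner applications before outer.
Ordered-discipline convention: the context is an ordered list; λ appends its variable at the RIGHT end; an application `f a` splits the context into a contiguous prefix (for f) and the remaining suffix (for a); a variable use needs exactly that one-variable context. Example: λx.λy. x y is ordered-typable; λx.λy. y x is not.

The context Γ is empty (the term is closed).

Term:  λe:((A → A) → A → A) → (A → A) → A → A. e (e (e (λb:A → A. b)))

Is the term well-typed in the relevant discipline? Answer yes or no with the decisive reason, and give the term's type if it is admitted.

yes — none of e, b goes unused; term : (((A → A) → A → A) → (A → A) → A → A) → (A → A) → A → A
counts: e (λ-bound): 3, b (λ-bound): 1
use order (left to right): e, e, e, b
typing: the term checks, with type (((A → A) → A → A) → (A → A) → A → A) → (A → A) → A → A
across the five disciplines: ordered ✗ · linear ✗ · affine ✗ · relevant ✓ · unrestricted ✓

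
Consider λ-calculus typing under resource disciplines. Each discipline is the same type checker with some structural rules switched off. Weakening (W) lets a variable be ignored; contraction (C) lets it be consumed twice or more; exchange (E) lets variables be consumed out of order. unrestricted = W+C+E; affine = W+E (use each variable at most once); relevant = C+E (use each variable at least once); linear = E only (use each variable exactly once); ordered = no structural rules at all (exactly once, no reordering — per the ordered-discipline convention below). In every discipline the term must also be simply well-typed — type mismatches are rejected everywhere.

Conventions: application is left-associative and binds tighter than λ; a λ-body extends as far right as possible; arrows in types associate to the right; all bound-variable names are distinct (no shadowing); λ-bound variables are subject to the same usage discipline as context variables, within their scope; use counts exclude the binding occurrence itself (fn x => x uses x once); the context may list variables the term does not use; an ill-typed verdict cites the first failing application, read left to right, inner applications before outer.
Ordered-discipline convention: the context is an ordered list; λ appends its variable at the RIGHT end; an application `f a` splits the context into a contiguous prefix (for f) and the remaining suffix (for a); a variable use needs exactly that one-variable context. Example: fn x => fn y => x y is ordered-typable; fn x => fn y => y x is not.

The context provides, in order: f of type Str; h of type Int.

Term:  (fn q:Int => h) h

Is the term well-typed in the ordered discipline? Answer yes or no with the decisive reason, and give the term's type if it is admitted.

no — repeated use of h ×2; unused: f, q — weakening required
usage: f=0, h=2, q (λ-bound)=0
left-to-right use order: h, h
typing: well-typed — term : Int
across the five disciplines: ordered ✗ | linear ✗ | affine ✗ | relevant ✗ | unrestricted ✓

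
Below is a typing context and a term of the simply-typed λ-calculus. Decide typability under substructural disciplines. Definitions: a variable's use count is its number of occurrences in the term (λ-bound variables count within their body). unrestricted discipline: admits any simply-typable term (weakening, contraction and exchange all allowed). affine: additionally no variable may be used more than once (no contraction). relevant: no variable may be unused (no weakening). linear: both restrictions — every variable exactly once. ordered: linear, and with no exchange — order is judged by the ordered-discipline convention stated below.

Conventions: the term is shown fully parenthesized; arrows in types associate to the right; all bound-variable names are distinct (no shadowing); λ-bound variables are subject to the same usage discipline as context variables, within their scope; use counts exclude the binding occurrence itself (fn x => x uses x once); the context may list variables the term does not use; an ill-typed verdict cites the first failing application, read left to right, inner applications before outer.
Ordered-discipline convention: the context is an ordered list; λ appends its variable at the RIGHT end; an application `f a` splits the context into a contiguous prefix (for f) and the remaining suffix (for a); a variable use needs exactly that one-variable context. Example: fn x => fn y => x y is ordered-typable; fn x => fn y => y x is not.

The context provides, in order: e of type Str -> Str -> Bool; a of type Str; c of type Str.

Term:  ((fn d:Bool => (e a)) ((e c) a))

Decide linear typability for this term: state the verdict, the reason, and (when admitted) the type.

no — e ×2, a ×2 used more than once (contraction); d left unused
usage: e ×2; a ×2; c ×1; d [bound] ×0
left-to-right use order: e, a, e, c, a
typing: well-typed at Str -> Bool
all disciplines: ordered ✗; linear ✗; affine ✗; relevant ✗; unrestricted ✓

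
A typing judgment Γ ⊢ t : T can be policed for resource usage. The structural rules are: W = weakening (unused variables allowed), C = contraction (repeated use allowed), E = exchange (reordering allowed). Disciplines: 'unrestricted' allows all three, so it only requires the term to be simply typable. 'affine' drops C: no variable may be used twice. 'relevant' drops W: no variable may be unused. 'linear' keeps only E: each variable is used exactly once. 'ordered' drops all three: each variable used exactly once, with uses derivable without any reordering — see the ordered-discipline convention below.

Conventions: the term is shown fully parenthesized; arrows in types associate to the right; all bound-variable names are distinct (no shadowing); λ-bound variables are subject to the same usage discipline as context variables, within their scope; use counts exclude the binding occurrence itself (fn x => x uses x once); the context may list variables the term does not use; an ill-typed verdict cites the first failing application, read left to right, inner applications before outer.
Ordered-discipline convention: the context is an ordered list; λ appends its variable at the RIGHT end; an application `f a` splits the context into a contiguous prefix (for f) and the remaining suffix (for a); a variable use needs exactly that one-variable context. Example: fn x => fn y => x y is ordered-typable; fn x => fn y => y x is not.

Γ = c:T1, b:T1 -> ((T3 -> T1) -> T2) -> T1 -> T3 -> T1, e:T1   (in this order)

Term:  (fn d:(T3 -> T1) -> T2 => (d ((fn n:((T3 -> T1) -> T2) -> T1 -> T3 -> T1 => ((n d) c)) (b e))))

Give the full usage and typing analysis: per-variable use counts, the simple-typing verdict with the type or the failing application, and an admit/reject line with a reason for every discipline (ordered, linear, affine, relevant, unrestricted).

variable uses: c: 1×, b: 1×, e: 1×, d (λ-bound): 2×, n (λ-bound): 1×
uses in reading order: d, n, d, c, b, e
typing: well-typed at ((T3 -> T1) -> T2) -> T2
ordered ✗ (uses contraction: d ×2)
linear ✗ (uses contraction: d ×2)
affine ✗ (uses contraction: d ×2)
relevant ✓ (every one of c, b, e, d, n appears)
unrestricted ✓ (typability at ((T3 -> T1) -> T2) -> T2 is all that's needed)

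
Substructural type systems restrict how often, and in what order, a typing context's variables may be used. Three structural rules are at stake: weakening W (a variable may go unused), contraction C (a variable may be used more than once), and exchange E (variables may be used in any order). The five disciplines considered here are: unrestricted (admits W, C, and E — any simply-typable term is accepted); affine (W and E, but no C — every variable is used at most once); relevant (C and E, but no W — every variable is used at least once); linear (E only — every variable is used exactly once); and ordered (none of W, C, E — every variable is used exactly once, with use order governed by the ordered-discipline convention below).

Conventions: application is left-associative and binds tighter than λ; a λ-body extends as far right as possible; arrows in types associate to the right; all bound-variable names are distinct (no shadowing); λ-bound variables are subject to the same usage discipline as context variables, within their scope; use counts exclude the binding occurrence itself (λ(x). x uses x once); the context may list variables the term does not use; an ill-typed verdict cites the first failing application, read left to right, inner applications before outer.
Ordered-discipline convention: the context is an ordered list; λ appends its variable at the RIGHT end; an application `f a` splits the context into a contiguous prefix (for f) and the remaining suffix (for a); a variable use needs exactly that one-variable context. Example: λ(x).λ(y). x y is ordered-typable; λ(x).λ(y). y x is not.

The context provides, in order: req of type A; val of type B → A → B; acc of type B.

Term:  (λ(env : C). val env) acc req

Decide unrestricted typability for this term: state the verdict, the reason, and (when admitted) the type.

no — a type mismatch blocks all five
variable uses: req: 1, val: 1, acc: 1, env (bound): 1
left-to-right use order: val, env, acc, req
typing: ill-typed: a function awaiting B gets C
all disciplines: ordered ✗; linear ✗; affine ✗; relevant ✗; unrestricted ✗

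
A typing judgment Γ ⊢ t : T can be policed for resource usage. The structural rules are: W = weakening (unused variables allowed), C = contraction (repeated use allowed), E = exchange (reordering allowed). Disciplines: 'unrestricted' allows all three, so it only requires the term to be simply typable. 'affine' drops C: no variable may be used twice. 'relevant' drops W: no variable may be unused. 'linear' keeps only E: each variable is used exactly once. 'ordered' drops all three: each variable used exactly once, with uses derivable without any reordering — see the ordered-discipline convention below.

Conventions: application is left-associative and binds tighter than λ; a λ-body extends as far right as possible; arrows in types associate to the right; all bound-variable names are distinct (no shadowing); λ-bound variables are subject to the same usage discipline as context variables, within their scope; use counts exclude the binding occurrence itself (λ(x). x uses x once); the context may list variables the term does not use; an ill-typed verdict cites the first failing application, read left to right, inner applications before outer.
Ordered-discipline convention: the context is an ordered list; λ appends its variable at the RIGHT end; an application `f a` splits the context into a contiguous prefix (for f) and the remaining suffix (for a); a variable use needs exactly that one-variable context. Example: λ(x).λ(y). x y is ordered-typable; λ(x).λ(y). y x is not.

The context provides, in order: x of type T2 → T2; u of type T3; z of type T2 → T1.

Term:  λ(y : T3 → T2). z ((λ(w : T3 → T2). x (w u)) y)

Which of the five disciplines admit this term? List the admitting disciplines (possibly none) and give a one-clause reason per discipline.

accepted by: linear, affine, relevant, unrestricted
variable uses: x: 1×; u: 1×; z: 1×; y [bound]: 1×; w [bound]: 1×
order of uses: z, x, w, u, y
typing: well-typed — term : (T3 → T2) → T1
ordered: ✗ — no ordered split (uses run z, x, w, u, y)
linear: ✓ — exactly-once usage across x, u, z, y, w
affine: ✓ — no duplicate uses among x, u, z, y, w
relevant: ✓ — x, u, z, y, w: all used, weakening unneeded
unrestricted: ✓ — type-checks ((T3 → T2) → T1) and nothing is barred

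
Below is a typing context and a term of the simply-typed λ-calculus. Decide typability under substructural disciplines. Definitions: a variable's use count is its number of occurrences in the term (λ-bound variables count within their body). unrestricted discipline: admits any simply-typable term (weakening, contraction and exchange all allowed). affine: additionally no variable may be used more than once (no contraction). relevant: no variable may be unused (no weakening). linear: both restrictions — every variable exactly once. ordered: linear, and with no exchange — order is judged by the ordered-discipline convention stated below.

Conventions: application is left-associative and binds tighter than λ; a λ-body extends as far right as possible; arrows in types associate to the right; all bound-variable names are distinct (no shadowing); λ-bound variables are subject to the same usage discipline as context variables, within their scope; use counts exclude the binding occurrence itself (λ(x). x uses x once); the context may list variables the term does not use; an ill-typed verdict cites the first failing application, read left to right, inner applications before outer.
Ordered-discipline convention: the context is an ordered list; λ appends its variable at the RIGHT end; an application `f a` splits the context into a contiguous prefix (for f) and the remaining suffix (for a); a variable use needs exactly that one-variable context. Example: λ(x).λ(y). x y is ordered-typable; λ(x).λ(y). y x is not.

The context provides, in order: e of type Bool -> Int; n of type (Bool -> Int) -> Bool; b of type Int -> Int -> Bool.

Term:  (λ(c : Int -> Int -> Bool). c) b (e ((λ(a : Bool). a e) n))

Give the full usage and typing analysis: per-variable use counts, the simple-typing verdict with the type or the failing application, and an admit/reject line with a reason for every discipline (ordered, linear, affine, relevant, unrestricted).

variable uses: e=2; n=1; b=1; c [bound]=1; a [bound]=1
use order (left to right): c, b, e, a, e, n
typing: ill-typed: non-function type Bool applied to an argument
ordered: ✗, fails simple typing
linear: ✗, a type mismatch blocks all five
affine: ✗, the type mismatch rejects it
relevant: ✗, not simply typable
unrestricted: ✗, fails simple typing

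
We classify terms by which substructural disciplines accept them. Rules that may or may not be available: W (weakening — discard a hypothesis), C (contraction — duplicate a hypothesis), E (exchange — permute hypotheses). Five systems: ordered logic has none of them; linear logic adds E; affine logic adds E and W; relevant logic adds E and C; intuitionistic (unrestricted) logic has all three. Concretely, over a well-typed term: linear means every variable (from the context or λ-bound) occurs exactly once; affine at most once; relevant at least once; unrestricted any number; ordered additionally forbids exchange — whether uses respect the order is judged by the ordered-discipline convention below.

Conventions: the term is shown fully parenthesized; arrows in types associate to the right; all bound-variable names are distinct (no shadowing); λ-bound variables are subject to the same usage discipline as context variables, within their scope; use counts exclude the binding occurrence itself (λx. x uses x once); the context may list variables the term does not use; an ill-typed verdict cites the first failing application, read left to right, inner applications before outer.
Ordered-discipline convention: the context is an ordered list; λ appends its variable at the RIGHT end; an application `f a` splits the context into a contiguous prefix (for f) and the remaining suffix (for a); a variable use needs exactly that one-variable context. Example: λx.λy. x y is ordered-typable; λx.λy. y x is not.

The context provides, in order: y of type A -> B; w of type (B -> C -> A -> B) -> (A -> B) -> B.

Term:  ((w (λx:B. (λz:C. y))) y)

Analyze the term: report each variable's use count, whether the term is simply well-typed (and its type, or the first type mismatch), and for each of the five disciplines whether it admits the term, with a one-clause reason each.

use counts: y: 2×, w: 1×, x (λ-bound): 0×, z (λ-bound): 0×
left-to-right use order: w, y, y
typing: well-typed at B
ordered: ✗, repeated use of y ×2; x, z never used (weakening)
linear: ✗, repeated use of y ×2; x, z never used (weakening)
affine: ✗, repeated use of y ×2
relevant: ✗, x, z never used (weakening)
unrestricted: ✓, well-typed at B; no restrictions here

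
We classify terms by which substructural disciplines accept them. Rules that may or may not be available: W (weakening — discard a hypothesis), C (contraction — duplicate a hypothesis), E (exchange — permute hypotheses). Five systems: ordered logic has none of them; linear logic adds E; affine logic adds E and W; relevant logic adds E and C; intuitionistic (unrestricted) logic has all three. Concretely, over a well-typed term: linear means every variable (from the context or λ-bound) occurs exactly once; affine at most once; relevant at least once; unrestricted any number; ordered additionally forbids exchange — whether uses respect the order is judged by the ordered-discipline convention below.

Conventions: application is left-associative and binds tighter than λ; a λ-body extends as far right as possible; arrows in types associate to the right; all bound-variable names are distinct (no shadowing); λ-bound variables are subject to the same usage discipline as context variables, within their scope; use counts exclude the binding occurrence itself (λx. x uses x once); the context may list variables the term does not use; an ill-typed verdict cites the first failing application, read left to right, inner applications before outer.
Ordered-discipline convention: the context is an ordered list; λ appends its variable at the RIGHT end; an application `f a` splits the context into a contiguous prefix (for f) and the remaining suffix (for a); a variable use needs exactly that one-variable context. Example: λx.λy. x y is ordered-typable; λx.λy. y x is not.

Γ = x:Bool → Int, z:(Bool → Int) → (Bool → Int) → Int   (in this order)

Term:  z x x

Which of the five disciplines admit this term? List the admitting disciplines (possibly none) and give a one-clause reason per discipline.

accepted by: relevant, unrestricted
counts: x: 2, z: 1
order of uses: z, x, x
typing: the term checks, with type Int
ordered ✗ (uses contraction: x ×2)
linear ✗ (uses contraction: x ×2)
affine ✗ (uses contraction: x ×2)
relevant ✓ (every one of x, z appears)
unrestricted ✓ (typability at Int is all that's needed)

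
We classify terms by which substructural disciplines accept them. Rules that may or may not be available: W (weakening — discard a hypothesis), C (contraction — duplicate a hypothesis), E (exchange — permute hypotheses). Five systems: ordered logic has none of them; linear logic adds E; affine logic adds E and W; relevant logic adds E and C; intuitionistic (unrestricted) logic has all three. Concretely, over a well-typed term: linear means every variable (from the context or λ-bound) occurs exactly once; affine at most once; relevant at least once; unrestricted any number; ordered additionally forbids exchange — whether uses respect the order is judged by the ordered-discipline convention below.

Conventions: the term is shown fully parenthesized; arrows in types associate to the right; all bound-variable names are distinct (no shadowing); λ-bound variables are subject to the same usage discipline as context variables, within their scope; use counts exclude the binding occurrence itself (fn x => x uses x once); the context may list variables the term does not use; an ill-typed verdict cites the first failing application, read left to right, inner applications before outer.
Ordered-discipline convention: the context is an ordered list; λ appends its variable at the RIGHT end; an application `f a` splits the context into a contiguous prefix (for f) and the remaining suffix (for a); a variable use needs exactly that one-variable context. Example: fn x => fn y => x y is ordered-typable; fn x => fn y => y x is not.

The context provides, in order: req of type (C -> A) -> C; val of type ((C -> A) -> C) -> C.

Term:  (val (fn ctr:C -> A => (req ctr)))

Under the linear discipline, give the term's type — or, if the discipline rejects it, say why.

term : C
use counts: req: 1×, val: 1×, ctr (λ-bound): 1×
left-to-right use order: val, req, ctr
typing: well-typed — term : C
per-discipline verdicts: ordered ✗; linear ✓; affine ✓; relevant ✓; unrestricted ✓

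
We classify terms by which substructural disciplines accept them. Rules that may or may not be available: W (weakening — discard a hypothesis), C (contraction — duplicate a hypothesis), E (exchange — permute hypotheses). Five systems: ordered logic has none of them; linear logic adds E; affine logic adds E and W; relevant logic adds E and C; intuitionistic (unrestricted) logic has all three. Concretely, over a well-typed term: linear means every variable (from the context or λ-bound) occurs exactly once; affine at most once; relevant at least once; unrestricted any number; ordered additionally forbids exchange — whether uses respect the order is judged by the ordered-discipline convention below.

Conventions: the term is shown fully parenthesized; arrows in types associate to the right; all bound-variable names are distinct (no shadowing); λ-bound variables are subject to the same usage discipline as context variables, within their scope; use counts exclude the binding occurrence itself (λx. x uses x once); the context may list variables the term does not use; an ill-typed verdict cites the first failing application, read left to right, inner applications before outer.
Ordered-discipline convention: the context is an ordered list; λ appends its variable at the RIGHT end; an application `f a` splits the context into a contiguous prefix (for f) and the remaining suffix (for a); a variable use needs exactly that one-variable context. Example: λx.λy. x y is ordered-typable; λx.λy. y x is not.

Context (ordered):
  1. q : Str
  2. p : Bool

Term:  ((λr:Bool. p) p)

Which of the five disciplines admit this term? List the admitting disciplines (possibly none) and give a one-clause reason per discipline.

admitting disciplines: unrestricted
counts: q=0, p=2, r (bound)=0
uses in reading order: p, p
typing: the term checks, with type Bool
ordered: ✗, uses contraction: p ×2; q, r left unused
linear: ✗, uses contraction: p ×2; q, r left unused
affine: ✗, uses contraction: p ×2
relevant: ✗, q, r left unused
unrestricted: ✓, simply typable at Bool; W, C, E all held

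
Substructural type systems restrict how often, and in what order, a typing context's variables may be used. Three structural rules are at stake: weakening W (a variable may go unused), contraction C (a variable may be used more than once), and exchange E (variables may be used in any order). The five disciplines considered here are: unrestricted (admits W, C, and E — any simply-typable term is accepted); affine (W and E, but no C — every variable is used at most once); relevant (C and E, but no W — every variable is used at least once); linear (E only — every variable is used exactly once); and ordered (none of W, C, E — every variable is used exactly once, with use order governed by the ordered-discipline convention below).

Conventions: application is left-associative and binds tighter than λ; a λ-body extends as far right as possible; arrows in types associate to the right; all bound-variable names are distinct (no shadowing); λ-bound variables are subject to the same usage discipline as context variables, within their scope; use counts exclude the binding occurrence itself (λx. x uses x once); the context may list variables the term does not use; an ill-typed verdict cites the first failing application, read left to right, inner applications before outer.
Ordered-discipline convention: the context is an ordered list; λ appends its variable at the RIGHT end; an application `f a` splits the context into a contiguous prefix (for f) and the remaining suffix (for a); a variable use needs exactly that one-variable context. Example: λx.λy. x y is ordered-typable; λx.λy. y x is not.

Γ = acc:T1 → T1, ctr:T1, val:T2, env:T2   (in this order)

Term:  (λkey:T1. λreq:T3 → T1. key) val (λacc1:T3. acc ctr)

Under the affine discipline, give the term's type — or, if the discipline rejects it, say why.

not well-typed under affine — the type mismatch rejects it
usage: acc ×1, ctr ×1, val ×1, env ×0, key (bound) ×1, req (bound) ×0, acc1 (bound) ×0
left-to-right use order: key, val, acc, ctr
typing: ill-typed: an application expects T1 but receives T2
all disciplines: ordered ✗ · linear ✗ · affine ✗ · relevant ✗ · unrestricted ✗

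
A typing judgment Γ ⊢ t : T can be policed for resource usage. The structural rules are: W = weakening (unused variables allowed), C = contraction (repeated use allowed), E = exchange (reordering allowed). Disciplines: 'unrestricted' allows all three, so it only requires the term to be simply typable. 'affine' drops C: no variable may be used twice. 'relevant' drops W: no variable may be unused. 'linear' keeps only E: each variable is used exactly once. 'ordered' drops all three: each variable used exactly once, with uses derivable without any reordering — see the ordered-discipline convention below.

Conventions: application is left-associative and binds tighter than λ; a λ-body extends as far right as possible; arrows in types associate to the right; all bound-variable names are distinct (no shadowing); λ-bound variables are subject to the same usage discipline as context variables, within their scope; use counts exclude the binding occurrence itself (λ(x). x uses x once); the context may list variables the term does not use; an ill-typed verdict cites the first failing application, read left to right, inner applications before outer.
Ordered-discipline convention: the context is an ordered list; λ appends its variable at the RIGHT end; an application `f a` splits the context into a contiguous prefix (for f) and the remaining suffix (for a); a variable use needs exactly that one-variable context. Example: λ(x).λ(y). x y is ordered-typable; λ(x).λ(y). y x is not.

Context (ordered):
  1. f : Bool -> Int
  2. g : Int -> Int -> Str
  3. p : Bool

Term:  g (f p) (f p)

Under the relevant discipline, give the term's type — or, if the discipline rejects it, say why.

term : Str
use counts: f: 2×; g: 1×; p: 2×
order of uses: g, f, p, f, p
typing: the term checks, with type Str
summary: ordered ✗ · linear ✗ · affine ✗ · relevant ✓ · unrestricted ✓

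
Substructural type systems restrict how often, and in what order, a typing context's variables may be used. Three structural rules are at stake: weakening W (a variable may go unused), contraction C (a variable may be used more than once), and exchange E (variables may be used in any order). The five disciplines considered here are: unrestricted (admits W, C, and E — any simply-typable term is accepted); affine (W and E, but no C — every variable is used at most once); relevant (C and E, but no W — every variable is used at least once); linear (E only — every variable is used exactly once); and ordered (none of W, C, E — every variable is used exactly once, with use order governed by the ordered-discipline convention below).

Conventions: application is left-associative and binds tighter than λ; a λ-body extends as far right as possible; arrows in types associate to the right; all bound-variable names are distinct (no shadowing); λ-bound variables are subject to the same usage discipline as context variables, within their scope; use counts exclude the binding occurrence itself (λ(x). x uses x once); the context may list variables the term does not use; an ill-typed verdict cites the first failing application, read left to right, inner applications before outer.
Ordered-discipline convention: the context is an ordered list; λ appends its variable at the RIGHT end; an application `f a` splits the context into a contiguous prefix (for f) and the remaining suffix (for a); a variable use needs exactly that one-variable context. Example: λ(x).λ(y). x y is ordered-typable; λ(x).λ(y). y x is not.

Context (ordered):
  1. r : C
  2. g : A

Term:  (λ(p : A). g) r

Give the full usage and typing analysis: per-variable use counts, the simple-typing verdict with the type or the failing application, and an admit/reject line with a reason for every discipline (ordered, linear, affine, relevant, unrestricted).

use counts: r: 1×; g: 1×; p (bound): 0×
order of uses: g, r
typing: ill-typed: an application expects A but receives C
ordered: ✗ — fails simple typing
linear: ✗ — a type mismatch blocks all five
affine: ✗ — the type mismatch rejects it
relevant: ✗ — not simply typable
unrestricted: ✗ — fails simple typing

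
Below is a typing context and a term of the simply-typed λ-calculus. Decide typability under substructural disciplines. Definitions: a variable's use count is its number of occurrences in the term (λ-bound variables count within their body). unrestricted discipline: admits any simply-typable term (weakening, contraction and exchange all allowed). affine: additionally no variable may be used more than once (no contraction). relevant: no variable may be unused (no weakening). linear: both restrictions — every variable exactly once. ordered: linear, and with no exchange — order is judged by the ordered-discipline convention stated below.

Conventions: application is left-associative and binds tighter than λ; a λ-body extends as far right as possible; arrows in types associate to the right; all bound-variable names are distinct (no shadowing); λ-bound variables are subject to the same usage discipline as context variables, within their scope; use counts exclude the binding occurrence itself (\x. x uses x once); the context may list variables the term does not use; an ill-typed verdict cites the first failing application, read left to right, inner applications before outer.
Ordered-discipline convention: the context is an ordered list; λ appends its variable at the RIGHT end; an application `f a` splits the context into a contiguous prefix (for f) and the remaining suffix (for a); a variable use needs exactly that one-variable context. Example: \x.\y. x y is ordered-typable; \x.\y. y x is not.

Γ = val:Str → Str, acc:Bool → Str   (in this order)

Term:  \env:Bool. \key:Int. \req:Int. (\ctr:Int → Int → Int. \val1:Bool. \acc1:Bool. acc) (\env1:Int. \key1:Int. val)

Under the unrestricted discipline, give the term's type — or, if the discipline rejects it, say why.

not well-typed under unrestricted — a type mismatch blocks all five
use counts: val ×1, acc ×1, env [bound] ×0, key [bound] ×0, req [bound] ×0, ctr [bound] ×0, val1 [bound] ×0, acc1 [bound] ×0, env1 [bound] ×0, key1 [bound] ×0
order of uses: acc, val
typing: ill-typed: argument of type Int → Int → Str → Str where Int → Int → Int is required
across the five disciplines: ordered ✗ | linear ✗ | affine ✗ | relevant ✗ | unrestricted ✗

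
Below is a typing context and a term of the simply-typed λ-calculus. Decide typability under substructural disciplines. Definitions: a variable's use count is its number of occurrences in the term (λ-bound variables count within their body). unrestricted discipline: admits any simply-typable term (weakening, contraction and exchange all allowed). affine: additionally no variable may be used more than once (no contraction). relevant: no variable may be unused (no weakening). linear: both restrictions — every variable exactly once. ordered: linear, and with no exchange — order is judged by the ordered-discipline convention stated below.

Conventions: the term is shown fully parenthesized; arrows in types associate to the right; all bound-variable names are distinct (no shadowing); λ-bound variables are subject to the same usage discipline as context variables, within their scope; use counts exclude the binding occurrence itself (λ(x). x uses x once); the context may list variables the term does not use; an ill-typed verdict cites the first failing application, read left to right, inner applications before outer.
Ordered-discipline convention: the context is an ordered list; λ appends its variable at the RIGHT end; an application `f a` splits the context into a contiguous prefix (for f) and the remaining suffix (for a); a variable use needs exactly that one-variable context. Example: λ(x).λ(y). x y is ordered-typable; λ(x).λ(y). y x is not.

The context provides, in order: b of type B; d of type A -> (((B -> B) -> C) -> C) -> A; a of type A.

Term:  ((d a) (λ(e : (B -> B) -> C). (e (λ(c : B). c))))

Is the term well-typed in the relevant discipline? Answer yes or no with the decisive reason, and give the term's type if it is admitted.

no — b never used (weakening)
variable uses: b ×0; d ×1; a ×1; e [bound] ×1; c [bound] ×1
use order (left to right): d, a, e, c
typing: ✓ — A
summary: ordered ✗; linear ✗; affine ✓; relevant ✗; unrestricted ✓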